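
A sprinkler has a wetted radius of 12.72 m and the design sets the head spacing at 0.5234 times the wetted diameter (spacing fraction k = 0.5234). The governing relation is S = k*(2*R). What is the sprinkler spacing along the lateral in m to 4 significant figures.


S = 0.5234 * (2 * 12.72) = 13.32 m
Therefore the sprinkler spacing along the lateral = 13.32 m.


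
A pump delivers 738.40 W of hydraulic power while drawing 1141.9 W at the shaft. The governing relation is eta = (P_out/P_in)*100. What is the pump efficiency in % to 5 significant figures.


eta = (738.40 / 1141.9) * 100 = 64.664 %
Therefore the pump efficiency = 64.664 %.


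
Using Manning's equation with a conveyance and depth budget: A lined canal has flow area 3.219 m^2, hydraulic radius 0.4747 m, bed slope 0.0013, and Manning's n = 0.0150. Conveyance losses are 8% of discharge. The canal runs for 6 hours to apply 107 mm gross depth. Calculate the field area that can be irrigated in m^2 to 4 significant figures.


Approach: apply Manning's equation with a conveyance and depth budget, Q = (1/n)*A*R^(2/3)*S^(1/2); Q_field = Q*(1-loss); Area = Q_field*t/(d/1000).
Step 1 — canal discharge (Manning's equation):
  Q = (1/0.0150) * 3.219 * 0.4747^(2/3) * 0.0013^(1/2) = 4.70848 m^3/s
Step 2 — delivered flow: Q_field = 4.70848*(1 - 8/100) = 4.33180 m^3/s
Step 3 — volume delivered: V = 4.33180 * 6*3600 = 93566.9 m^3
Step 4 — area served: A = V / (depth/1000) = 93566.9 / 0.107 = 874500 m^2
Therefore the field area that can be irrigated = 874500 m^2.


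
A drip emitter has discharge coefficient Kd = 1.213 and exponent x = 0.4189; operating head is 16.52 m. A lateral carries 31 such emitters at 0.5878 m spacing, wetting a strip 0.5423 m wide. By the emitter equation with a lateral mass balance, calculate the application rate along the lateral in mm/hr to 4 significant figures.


Approach: apply the emitter equation with a lateral mass balance, q = Kd*h^x; Q = n*q; rate = Q/(n*spacing*width).
Step 1 — single emitter flow (q = Kd*h^x):
  q = 1.213 * 16.52^0.4189 = 3.92722 L/hr
Step 2 — total lateral flow: Q = 31 * 3.92722 = 121.744 L/hr
Step 3 — wetted area: A = 31 * 0.5878 * 0.5423 = 9.88168 m^2
Step 4 — application rate: Q/A = 121.744/9.88168 = 12.32 mm/hr
Therefore the application rate along the lateral = 12.32 mm/hr.


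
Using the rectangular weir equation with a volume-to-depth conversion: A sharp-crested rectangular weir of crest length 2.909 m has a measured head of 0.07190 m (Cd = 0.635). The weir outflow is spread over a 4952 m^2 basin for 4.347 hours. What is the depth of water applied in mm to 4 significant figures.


Approach: apply the rectangular weir equation with a volume-to-depth conversion, Q = (2/3)*Cd*L*sqrt(2g)*H^1.5; d = Q*t/A * 1000.
Step 1 — weir discharge:
  Q = (2/3)*0.635*2.909*sqrt(2*9.81)*0.07190^1.5 = 0.105164 m^3/s
Step 2 — volume: V = 0.105164 * 4.347*3600 = 1645.74 m^3
Step 3 — depth: d = V/A * 1000 = 1645.74/4952 * 1000 = 332.3 mm
Therefore the depth of water applied = 332.3 mm.


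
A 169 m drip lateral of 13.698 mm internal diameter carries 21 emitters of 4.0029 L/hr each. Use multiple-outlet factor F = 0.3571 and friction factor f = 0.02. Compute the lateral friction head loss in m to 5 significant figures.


Approach: apply Darcy-Weisbach with the multiple-outlet F-factor, Q = n*q/(3600*1000) m^3/s; v = Q/A; hf = F*f*(L/D)*(v^2/(2g)).
Q = 21*4.0029/(3600*1000) = 2.335025e-05 m^3/s
A = pi*(13.698e-3/2)^2 = 1.473683e-04 m^2, so v = Q/A = 0.1584482 m/s
hf = 0.3571*0.02*(169/0.013698)*(0.1584482^2/(2*9.81)) = 0.11275 m
Therefore the lateral friction head loss = 0.11275 m.


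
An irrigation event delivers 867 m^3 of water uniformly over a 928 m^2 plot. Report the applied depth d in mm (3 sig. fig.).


Approach: apply depth from volume over area, d = (V/A)*1000.
d = (867 / 928) * 1000 = 934 mm
Therefore the applied depth d = 934 mm.


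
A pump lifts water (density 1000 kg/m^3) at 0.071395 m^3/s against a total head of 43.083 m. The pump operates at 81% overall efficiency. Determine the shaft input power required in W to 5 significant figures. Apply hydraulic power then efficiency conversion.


Approach: apply hydraulic power then efficiency conversion, P = rho*g*Q*H; P_in = P/eta.
Step 1 — hydraulic power (P = rho*g*Q*H):
  P = 1000 * 9.81 * 0.071395 * 43.083 = 30174.68 W
Step 2 — input power: P_in = P/eta = 30174.68 / 0.81 = 37253 W
Therefore the shaft input power required = 37253 W.


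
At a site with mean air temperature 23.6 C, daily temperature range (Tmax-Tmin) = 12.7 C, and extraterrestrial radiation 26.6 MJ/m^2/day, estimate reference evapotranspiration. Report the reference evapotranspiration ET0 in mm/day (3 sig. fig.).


Approach: apply the Hargreaves-Samani method, ET0 = 0.0023*(Tmean+17.8)*sqrt(Tmax-Tmin)*0.408*Ra.
ET0 = 0.0023*(23.6+17.8)*sqrt(12.7)*0.408*26.6 = 3.68 mm/day
Therefore the reference evapotranspiration ET0 = 3.68 mm/day.


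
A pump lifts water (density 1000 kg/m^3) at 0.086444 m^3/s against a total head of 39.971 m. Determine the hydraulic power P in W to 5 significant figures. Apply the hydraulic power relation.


Approach: apply the hydraulic power relation, P = rho*g*Q*H.
P = 1000 * 9.81 * 0.086444 * 39.971 = 33896 W
Therefore the hydraulic power P = 33896 W.


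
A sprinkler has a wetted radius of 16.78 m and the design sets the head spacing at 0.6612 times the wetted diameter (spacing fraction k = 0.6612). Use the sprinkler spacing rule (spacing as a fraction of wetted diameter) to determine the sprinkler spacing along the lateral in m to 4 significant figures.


Approach: apply the sprinkler spacing rule (spacing as a fraction of wetted diameter), S = k*(2*R).
S = 0.6612 * (2 * 16.78) = 22.19 m
Therefore the sprinkler spacing along the lateral = 22.19 m.


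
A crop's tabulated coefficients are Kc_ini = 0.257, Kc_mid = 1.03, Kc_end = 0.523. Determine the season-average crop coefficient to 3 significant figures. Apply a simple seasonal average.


Approach: apply a simple seasonal average, Kc_avg = (Kc_ini + Kc_mid + Kc_end)/3.
Kc_avg = (0.257 + 1.03 + 0.523)/3 = 0.603
Therefore the season-average crop coefficient = 0.603.


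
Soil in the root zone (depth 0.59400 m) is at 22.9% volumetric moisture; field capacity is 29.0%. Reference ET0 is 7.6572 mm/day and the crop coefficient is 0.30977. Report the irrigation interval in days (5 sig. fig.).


Approach: apply soil-water budget scheduling, SMD = (FC-theta)/100*depth*1000; ETc = ET0*Kc; interval = SMD/ETc.
Step 1 — soil moisture deficit:
  SMD = (29.0 - 22.9)/100 * 0.59400 * 1000 = 36.23400 mm
Step 2 — daily crop ET (ETc = ET0*Kc):
  ETc = 7.6572 * 0.30977 = 2.371971 mm/day
Step 3 — irrigation interval (SMD/ETc):
  interval = 36.23400 / 2.371971 = 15.276 days
Therefore the irrigation interval = 15.276 days.


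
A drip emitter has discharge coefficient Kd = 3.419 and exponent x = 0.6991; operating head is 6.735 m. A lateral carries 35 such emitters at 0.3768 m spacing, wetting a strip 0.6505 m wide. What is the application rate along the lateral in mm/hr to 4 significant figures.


Approach: apply the emitter equation with a lateral mass balance, q = Kd*h^x; Q = n*q; rate = Q/(n*spacing*width).
Step 1 — single emitter flow (q = Kd*h^x):
  q = 3.419 * 6.735^0.6991 = 12.9715 L/hr
Step 2 — total lateral flow: Q = 35 * 12.9715 = 454.002 L/hr
Step 3 — wetted area: A = 35 * 0.3768 * 0.6505 = 8.57879 m^2
Step 4 — application rate: Q/A = 454.002/8.57879 = 52.92 mm/hr
Therefore the application rate along the lateral = 52.92 mm/hr.


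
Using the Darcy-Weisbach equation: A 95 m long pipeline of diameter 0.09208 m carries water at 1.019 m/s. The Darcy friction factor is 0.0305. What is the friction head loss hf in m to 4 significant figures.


Approach: apply the Darcy-Weisbach equation, hf = f*(L/D)*(v^2/(2g)).
hf = 0.0305 * (95/0.09208) * (1.019^2 / (2*9.81))
hf = 1.665 m
Therefore the friction head loss hf = 1.665 m.


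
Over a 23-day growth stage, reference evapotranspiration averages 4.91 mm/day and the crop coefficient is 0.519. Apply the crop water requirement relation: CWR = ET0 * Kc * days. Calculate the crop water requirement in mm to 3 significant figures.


CWR = 4.91 * 0.519 * 23 = 58.6 mm
Therefore the crop water requirement = 58.6 mm.


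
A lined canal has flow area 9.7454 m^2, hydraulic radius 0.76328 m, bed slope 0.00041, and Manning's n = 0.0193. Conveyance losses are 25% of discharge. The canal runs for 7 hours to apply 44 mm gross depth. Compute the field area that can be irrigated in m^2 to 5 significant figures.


Approach: apply Manning's equation with a conveyance and depth budget, Q = (1/n)*A*R^(2/3)*S^(1/2); Q_field = Q*(1-loss); Area = Q_field*t/(d/1000).
Step 1 — canal discharge (Manning's equation):
  Q = (1/0.0193) * 9.7454 * 0.76328^(2/3) * 0.00041^(1/2) = 8.539325 m^3/s
Step 2 — delivered flow: Q_field = 8.539325*(1 - 25/100) = 6.404494 m^3/s
Step 3 — volume delivered: V = 6.404494 * 7*3600 = 161393.2 m^3
Step 4 — area served: A = V / (depth/1000) = 161393.2 / 0.044 = 3668000 m^2
Therefore the field area that can be irrigated = 3668000 m^2.


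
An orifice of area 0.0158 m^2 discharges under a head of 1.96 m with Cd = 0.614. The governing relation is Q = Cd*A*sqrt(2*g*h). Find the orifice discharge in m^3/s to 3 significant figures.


Q = 0.614 * 0.0158 * sqrt(2*9.81*1.96) = 0.0602 m^3/s
Therefore the orifice discharge = 0.0602 m^3/s.


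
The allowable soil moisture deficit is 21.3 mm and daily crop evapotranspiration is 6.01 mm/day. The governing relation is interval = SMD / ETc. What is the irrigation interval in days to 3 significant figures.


interval = 21.3 / 6.01 = 3.54 days
Therefore the irrigation interval = 3.54 days.


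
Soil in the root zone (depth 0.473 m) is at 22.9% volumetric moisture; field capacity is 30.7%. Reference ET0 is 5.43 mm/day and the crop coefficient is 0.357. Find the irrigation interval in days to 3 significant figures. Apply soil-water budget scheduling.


Approach: apply soil-water budget scheduling, SMD = (FC-theta)/100*depth*1000; ETc = ET0*Kc; interval = SMD/ETc.
Step 1 — soil moisture deficit:
  SMD = (30.7 - 22.9)/100 * 0.473 * 1000 = 36.894 mm
Step 2 — daily crop ET (ETc = ET0*Kc):
  ETc = 5.43 * 0.357 = 1.9385 mm/day
Step 3 — irrigation interval (SMD/ETc):
  interval = 36.894 / 1.9385 = 19.0 days
Therefore the irrigation interval = 19.0 days.


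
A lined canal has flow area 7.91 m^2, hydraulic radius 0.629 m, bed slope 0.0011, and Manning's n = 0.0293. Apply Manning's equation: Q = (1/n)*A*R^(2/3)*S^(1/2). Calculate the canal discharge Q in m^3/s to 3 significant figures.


Q = (1/0.0293) * 7.91 * 0.629^(2/3) * 0.0011^(1/2) = 6.57 m^3/s
Therefore the canal discharge Q = 6.57 m^3/s.


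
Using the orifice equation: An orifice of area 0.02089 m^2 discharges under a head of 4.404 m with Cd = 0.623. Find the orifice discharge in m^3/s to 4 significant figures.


Approach: apply the orifice equation, Q = Cd*A*sqrt(2*g*h).
Q = 0.623 * 0.02089 * sqrt(2*9.81*4.404) = 0.1210 m^3/s
Therefore the orifice discharge = 0.1210 m^3/s.


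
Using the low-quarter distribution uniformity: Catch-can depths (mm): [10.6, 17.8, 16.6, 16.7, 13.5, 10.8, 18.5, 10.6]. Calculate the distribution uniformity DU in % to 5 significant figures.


Approach: apply the low-quarter distribution uniformity, DU = (mean of lowest quarter of readings / overall mean)*100.
sorted lowest 2 of 8: [10.6, 10.6] -> mean = 10.60000 mm
overall mean = 14.38750 mm
DU = (10.60000/14.38750)*100 = 73.675 %
Therefore the distribution uniformity DU = 73.675 %.


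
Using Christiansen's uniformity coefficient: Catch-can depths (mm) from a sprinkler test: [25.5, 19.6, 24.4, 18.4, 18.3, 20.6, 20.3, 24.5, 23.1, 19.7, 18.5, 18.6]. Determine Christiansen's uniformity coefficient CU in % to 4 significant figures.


Approach: apply Christiansen's uniformity coefficient, CU = (1 - mean_abs_deviation/mean)*100.
mean = 20.9583 mm
mean |d_i - mean| = 2.27778 mm
CU = (1 - 2.27778/20.9583)*100 = 89.13 %
Therefore Christiansen's uniformity coefficient CU = 89.13 %.


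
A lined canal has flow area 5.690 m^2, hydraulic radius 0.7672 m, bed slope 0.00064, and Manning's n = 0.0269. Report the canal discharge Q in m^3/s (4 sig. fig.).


Approach: apply Manning's equation, Q = (1/n)*A*R^(2/3)*S^(1/2).
Q = (1/0.0269) * 5.690 * 0.7672^(2/3) * 0.00064^(1/2) = 4.485 m^3/s
Therefore the canal discharge Q = 4.485 m^3/s.


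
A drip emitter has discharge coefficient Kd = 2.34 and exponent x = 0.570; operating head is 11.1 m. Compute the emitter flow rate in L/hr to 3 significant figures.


Approach: apply the emitter characteristic equation, q = Kd * h^x.
q = 2.34 * 11.1^0.570 = 9.23 L/hr
Therefore the emitter flow rate = 9.23 L/hr.


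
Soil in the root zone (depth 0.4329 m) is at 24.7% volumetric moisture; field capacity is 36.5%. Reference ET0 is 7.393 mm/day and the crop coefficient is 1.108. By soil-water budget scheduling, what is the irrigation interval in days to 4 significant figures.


Approach: apply soil-water budget scheduling, SMD = (FC-theta)/100*depth*1000; ETc = ET0*Kc; interval = SMD/ETc.
Step 1 — soil moisture deficit:
  SMD = (36.5 - 24.7)/100 * 0.4329 * 1000 = 51.0822 mm
Step 2 — daily crop ET (ETc = ET0*Kc):
  ETc = 7.393 * 1.108 = 8.19144 mm/day
Step 3 — irrigation interval (SMD/ETc):
  interval = 51.0822 / 8.19144 = 6.236 days
Therefore the irrigation interval = 6.236 days.


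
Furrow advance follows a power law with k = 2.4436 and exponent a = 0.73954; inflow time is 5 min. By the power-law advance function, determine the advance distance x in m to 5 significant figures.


Approach: apply the power-law advance function, x = k*t^a.
x = 2.4436 * 5^0.73954 = 8.0343 m
Therefore the advance distance x = 8.0343 m.


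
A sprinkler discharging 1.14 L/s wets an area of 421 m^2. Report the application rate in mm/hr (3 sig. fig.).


Approach: apply the application rate relation, rate = (Q/A)*3600.
rate = (1.14 / 421) * 3600 = 9.75 mm/hr
Therefore the application rate = 9.75 mm/hr.


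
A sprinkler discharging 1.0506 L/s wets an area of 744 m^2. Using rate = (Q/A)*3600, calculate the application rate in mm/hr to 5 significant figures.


rate = (1.0506 / 744) * 3600 = 5.0835 mm/hr
Therefore the application rate = 5.0835 mm/hr.


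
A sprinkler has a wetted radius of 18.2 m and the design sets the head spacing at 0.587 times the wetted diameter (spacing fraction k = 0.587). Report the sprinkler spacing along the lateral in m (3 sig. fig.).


Approach: apply the sprinkler spacing rule (spacing as a fraction of wetted diameter), S = k*(2*R).
S = 0.587 * (2 * 18.2) = 21.4 m
Therefore the sprinkler spacing along the lateral = 21.4 m.


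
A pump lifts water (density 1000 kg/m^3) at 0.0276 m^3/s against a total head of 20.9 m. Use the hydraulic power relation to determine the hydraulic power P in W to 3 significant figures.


Approach: apply the hydraulic power relation, P = rho*g*Q*H.
P = 1000 * 9.81 * 0.0276 * 20.9 = 5660 W
Therefore the hydraulic power P = 5660 W.


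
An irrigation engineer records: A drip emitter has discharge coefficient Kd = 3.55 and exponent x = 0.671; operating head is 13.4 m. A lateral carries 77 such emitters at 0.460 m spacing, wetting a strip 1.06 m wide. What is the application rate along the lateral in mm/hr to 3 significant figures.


Approach: apply the emitter equation with a lateral mass balance, q = Kd*h^x; Q = n*q; rate = Q/(n*spacing*width).
Step 1 — single emitter flow (q = Kd*h^x):
  q = 3.55 * 13.4^0.671 = 20.254 L/hr
Step 2 — total lateral flow: Q = 77 * 20.254 = 1559.6 L/hr
Step 3 — wetted area: A = 77 * 0.460 * 1.06 = 37.545 m^2
Step 4 — application rate: Q/A = 1559.6/37.545 = 41.5 mm/hr
Therefore the application rate along the lateral = 41.5 mm/hr.


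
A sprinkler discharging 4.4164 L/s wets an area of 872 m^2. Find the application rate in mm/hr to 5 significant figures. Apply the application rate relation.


Approach: apply the application rate relation, rate = (Q/A)*3600.
rate = (4.4164 / 872) * 3600 = 18.233 mm/hr
Therefore the application rate = 18.233 mm/hr.


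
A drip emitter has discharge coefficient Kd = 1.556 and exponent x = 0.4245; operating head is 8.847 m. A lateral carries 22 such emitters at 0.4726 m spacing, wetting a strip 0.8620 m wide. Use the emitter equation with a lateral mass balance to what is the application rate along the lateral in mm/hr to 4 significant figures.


Approach: apply the emitter equation with a lateral mass balance, q = Kd*h^x; Q = n*q; rate = Q/(n*spacing*width).
Step 1 — single emitter flow (q = Kd*h^x):
  q = 1.556 * 8.847^0.4245 = 3.92577 L/hr
Step 2 — total lateral flow: Q = 22 * 3.92577 = 86.3669 L/hr
Step 3 — wetted area: A = 22 * 0.4726 * 0.8620 = 8.96239 m^2
Step 4 — application rate: Q/A = 86.3669/8.96239 = 9.637 mm/hr
Therefore the application rate along the lateral = 9.637 mm/hr.


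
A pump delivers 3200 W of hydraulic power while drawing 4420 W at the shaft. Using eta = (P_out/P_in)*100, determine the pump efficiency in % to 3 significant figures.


eta = (3200 / 4420) * 100 = 72.4 %
Therefore the pump efficiency = 72.4 %.


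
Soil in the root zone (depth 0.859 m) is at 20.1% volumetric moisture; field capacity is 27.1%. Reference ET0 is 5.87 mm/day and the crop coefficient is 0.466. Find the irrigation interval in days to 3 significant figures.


Approach: apply soil-water budget scheduling, SMD = (FC-theta)/100*depth*1000; ETc = ET0*Kc; interval = SMD/ETc.
Step 1 — soil moisture deficit:
  SMD = (27.1 - 20.1)/100 * 0.859 * 1000 = 60.130 mm
Step 2 — daily crop ET (ETc = ET0*Kc):
  ETc = 5.87 * 0.466 = 2.7354 mm/day
Step 3 — irrigation interval (SMD/ETc):
  interval = 60.130 / 2.7354 = 22.0 days
Therefore the irrigation interval = 22.0 days.


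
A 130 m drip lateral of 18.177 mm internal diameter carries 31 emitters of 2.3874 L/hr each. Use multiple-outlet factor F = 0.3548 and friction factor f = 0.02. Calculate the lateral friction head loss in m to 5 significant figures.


Approach: apply Darcy-Weisbach with the multiple-outlet F-factor, Q = n*q/(3600*1000) m^3/s; v = Q/A; hf = F*f*(L/D)*(v^2/(2g)).
Q = 31*2.3874/(3600*1000) = 2.055817e-05 m^3/s
A = pi*(18.177e-3/2)^2 = 2.594982e-04 m^2, so v = Q/A = 0.07922278 m/s
hf = 0.3548*0.02*(130/0.018177)*(0.07922278^2/(2*9.81)) = 0.016234 m
Therefore the lateral friction head loss = 0.016234 m.


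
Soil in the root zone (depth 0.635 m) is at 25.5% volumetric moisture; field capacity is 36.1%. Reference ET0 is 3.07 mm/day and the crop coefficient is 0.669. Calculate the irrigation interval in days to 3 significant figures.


Approach: apply soil-water budget scheduling, SMD = (FC-theta)/100*depth*1000; ETc = ET0*Kc; interval = SMD/ETc.
Step 1 — soil moisture deficit:
  SMD = (36.1 - 25.5)/100 * 0.635 * 1000 = 67.310 mm
Step 2 — daily crop ET (ETc = ET0*Kc):
  ETc = 3.07 * 0.669 = 2.0538 mm/day
Step 3 — irrigation interval (SMD/ETc):
  interval = 67.310 / 2.0538 = 32.8 days
Therefore the irrigation interval = 32.8 days.


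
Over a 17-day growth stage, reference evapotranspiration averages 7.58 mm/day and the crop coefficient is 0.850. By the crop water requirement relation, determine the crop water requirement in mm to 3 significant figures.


Approach: apply the crop water requirement relation, CWR = ET0 * Kc * days.
CWR = 7.58 * 0.850 * 17 = 110 mm
Therefore the crop water requirement = 110 mm.


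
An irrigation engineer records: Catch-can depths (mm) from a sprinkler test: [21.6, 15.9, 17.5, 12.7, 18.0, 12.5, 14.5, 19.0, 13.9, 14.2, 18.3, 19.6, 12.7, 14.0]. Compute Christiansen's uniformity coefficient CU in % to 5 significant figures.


Approach: apply Christiansen's uniformity coefficient, CU = (1 - mean_abs_deviation/mean)*100.
mean = 16.02857 mm
mean |d_i - mean| = 2.546939 mm
CU = (1 - 2.546939/16.02857)*100 = 84.110 %
Therefore Christiansen's uniformity coefficient CU = 84.110 %.


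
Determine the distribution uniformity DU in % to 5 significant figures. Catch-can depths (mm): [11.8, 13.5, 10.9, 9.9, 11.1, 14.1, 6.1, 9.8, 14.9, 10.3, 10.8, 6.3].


Approach: apply the low-quarter distribution uniformity, DU = (mean of lowest quarter of readings / overall mean)*100.
sorted lowest 3 of 12: [6.1, 6.3, 9.8] -> mean = 7.400000 mm
overall mean = 10.79167 mm
DU = (7.400000/10.79167)*100 = 68.571 %
Therefore the distribution uniformity DU = 68.571 %.


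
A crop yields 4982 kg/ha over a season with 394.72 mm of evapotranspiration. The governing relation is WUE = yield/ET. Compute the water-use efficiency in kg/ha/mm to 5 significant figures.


WUE = 4982 / 394.72 = 12.622 kg/ha/mm
Therefore the water-use efficiency = 12.622 kg/ha/mm.


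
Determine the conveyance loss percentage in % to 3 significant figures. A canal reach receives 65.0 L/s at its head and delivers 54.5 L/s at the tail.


Approach: apply the conveyance loss ratio, loss% = ((Q_head - Q_tail)/Q_head)*100.
loss = ((65.0 - 54.5)/65.0)*100 = 16.2 %
Therefore the conveyance loss percentage = 16.2 %.


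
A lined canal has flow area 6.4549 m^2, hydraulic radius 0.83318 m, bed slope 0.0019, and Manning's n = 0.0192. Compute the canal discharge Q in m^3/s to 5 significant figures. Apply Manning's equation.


Approach: apply Manning's equation, Q = (1/n)*A*R^(2/3)*S^(1/2).
Q = (1/0.0192) * 6.4549 * 0.83318^(2/3) * 0.0019^(1/2) = 12.976 m^3/s
Therefore the canal discharge Q = 12.976 m^3/s.


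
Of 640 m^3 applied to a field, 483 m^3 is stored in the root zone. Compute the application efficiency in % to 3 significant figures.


Approach: apply the application efficiency ratio, Ea = (stored/applied)*100.
Ea = (483/640)*100 = 75.5 %
Therefore the application efficiency = 75.5 %.


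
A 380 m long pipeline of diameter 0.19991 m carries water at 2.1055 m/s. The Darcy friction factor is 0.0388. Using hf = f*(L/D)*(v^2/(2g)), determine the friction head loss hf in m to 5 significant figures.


hf = 0.0388 * (380/0.19991) * (2.1055^2 / (2*9.81))
hf = 16.665 m
Therefore the friction head loss hf = 16.665 m.


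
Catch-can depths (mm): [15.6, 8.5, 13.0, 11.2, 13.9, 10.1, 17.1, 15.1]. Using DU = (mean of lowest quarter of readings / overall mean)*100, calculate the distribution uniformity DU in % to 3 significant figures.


sorted lowest 2 of 8: [8.5, 10.1] -> mean = 9.3000 mm
overall mean = 13.062 mm
DU = (9.3000/13.062)*100 = 71.2 %
Therefore the distribution uniformity DU = 71.2 %.


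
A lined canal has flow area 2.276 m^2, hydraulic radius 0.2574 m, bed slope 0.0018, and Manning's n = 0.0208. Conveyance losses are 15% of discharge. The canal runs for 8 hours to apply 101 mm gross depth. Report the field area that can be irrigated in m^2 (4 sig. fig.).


Approach: apply Manning's equation with a conveyance and depth budget, Q = (1/n)*A*R^(2/3)*S^(1/2); Q_field = Q*(1-loss); Area = Q_field*t/(d/1000).
Step 1 — canal discharge (Manning's equation):
  Q = (1/0.0208) * 2.276 * 0.2574^(2/3) * 0.0018^(1/2) = 1.87853 m^3/s
Step 2 — delivered flow: Q_field = 1.87853*(1 - 15/100) = 1.59675 m^3/s
Step 3 — volume delivered: V = 1.59675 * 8*3600 = 45986.4 m^3
Step 4 — area served: A = V / (depth/1000) = 45986.4 / 0.101 = 455300 m^2
Therefore the field area that can be irrigated = 455300 m^2.


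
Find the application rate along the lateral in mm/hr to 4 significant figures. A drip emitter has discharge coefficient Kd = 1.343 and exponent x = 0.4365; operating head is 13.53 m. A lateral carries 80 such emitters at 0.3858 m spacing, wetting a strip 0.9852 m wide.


Approach: apply the emitter equation with a lateral mass balance, q = Kd*h^x; Q = n*q; rate = Q/(n*spacing*width).
Step 1 — single emitter flow (q = Kd*h^x):
  q = 1.343 * 13.53^0.4365 = 4.18685 L/hr
Step 2 — total lateral flow: Q = 80 * 4.18685 = 334.948 L/hr
Step 3 — wetted area: A = 80 * 0.3858 * 0.9852 = 30.4072 m^2
Step 4 — application rate: Q/A = 334.948/30.4072 = 11.02 mm/hr
Therefore the application rate along the lateral = 11.02 mm/hr.


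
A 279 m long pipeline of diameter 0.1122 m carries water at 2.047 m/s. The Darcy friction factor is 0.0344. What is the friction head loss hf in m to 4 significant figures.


Approach: apply the Darcy-Weisbach equation, hf = f*(L/D)*(v^2/(2g)).
hf = 0.0344 * (279/0.1122) * (2.047^2 / (2*9.81))
hf = 18.27 m
Therefore the friction head loss hf = 18.27 m.


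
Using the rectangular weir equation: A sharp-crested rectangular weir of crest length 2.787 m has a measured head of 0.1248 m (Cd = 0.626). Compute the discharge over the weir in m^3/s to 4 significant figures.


Approach: apply the rectangular weir equation, Q = (2/3)*Cd*L*sqrt(2g)*H^1.5.
Q = (2/3)*0.626*2.787*sqrt(2*9.81)*0.1248^1.5 = 0.2271 m^3/s
Therefore the discharge over the weir = 0.2271 m^3/s.


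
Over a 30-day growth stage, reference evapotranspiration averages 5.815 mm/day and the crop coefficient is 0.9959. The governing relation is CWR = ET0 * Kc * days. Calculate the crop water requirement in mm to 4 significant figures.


CWR = 5.815 * 0.9959 * 30 = 173.7 mm
Therefore the crop water requirement = 173.7 mm.


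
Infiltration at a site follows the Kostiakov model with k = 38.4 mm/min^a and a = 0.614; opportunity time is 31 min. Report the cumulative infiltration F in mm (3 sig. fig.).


Approach: apply the Kostiakov infiltration equation, F = k*t^a.
F = 38.4 * 31^0.614 = 316 mm
Therefore the cumulative infiltration F = 316 mm.


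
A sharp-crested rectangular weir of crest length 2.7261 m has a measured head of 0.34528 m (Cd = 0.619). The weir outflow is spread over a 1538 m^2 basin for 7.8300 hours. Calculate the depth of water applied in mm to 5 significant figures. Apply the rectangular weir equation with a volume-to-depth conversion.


Approach: apply the rectangular weir equation with a volume-to-depth conversion, Q = (2/3)*Cd*L*sqrt(2g)*H^1.5; d = Q*t/A * 1000.
Step 1 — weir discharge:
  Q = (2/3)*0.619*2.7261*sqrt(2*9.81)*0.34528^1.5 = 1.010992 m^3/s
Step 2 — volume: V = 1.010992 * 7.8300*3600 = 28497.85 m^3
Step 3 — depth: d = V/A * 1000 = 28497.85/1538 * 1000 = 18529 mm
Therefore the depth of water applied = 18529 mm.


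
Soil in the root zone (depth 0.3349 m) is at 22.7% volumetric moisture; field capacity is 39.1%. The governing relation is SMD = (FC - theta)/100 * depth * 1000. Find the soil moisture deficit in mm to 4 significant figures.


SMD = (39.1 - 22.7)/100 * 0.3349 * 1000 = 54.92 mm
Therefore the soil moisture deficit = 54.92 mm.


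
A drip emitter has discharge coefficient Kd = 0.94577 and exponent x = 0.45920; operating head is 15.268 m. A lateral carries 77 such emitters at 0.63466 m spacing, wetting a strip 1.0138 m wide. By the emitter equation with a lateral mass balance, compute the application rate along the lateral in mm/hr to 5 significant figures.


Approach: apply the emitter equation with a lateral mass balance, q = Kd*h^x; Q = n*q; rate = Q/(n*spacing*width).
Step 1 — single emitter flow (q = Kd*h^x):
  q = 0.94577 * 15.268^0.45920 = 3.306574 L/hr
Step 2 — total lateral flow: Q = 77 * 3.306574 = 254.6062 L/hr
Step 3 — wetted area: A = 77 * 0.63466 * 1.0138 = 49.54321 m^2
Step 4 — application rate: Q/A = 254.6062/49.54321 = 5.1391 mm/hr
Therefore the application rate along the lateral = 5.1391 mm/hr.


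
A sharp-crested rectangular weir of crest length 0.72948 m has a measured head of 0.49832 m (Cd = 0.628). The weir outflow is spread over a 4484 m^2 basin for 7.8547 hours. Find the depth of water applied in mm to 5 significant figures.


Approach: apply the rectangular weir equation with a volume-to-depth conversion, Q = (2/3)*Cd*L*sqrt(2g)*H^1.5; d = Q*t/A * 1000.
Step 1 — weir discharge:
  Q = (2/3)*0.628*0.72948*sqrt(2*9.81)*0.49832^1.5 = 0.4758759 m^3/s
Step 2 — volume: V = 0.4758759 * 7.8547*3600 = 13456.31 m^3
Step 3 — depth: d = V/A * 1000 = 13456.31/4484 * 1000 = 3001.0 mm
Therefore the depth of water applied = 3001.0 mm.


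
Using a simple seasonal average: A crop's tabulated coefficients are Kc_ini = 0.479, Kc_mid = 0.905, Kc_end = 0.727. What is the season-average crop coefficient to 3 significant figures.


Approach: apply a simple seasonal average, Kc_avg = (Kc_ini + Kc_mid + Kc_end)/3.
Kc_avg = (0.479 + 0.905 + 0.727)/3 = 0.704
Therefore the season-average crop coefficient = 0.704.


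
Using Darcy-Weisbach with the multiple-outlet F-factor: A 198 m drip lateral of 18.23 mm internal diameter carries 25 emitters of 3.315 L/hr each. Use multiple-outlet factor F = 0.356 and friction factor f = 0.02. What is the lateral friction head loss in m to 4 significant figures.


Approach: apply Darcy-Weisbach with the multiple-outlet F-factor, Q = n*q/(3600*1000) m^3/s; v = Q/A; hf = F*f*(L/D)*(v^2/(2g)).
Q = 25*3.315/(3600*1000) = 2.30208e-05 m^3/s
A = pi*(18.23e-3/2)^2 = 2.61014e-04 m^2, so v = Q/A = 0.0881978 m/s
hf = 0.356*0.02*(198/0.01823)*(0.0881978^2/(2*9.81)) = 0.03066 m
Therefore the lateral friction head loss = 0.03066 m.


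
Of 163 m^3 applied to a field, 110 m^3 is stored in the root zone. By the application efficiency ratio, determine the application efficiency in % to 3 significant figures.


Approach: apply the application efficiency ratio, Ea = (stored/applied)*100.
Ea = (110/163)*100 = 67.5 %
Therefore the application efficiency = 67.5 %.


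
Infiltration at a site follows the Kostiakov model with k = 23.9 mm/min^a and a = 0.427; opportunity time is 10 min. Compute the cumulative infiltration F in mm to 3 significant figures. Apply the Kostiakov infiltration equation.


Approach: apply the Kostiakov infiltration equation, F = k*t^a.
F = 23.9 * 10^0.427 = 63.9 mm
Therefore the cumulative infiltration F = 63.9 mm.


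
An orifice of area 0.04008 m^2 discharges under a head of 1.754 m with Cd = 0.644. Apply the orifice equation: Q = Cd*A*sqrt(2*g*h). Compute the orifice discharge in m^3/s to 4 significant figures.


Q = 0.644 * 0.04008 * sqrt(2*9.81*1.754) = 0.1514 m^3/s
Therefore the orifice discharge = 0.1514 m^3/s.


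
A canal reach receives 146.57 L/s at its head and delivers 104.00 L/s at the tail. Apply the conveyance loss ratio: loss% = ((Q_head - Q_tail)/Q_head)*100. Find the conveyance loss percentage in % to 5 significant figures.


loss = ((146.57 - 104.00)/146.57)*100 = 29.044 %
Therefore the conveyance loss percentage = 29.044 %.


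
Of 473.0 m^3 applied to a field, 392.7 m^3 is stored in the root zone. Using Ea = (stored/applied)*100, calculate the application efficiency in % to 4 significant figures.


Ea = (392.7/473.0)*100 = 83.02 %
Therefore the application efficiency = 83.02 %.


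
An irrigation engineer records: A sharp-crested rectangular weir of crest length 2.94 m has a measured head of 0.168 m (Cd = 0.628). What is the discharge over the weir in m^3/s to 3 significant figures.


Approach: apply the rectangular weir equation, Q = (2/3)*Cd*L*sqrt(2g)*H^1.5.
Q = (2/3)*0.628*2.94*sqrt(2*9.81)*0.168^1.5 = 0.375 m^3/s
Therefore the discharge over the weir = 0.375 m^3/s.


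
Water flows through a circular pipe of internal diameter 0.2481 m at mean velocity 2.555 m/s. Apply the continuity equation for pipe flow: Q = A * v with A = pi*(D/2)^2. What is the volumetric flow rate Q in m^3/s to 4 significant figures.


A = pi*(0.2481/2)^2 = 0.0483441 m^2
Q = 0.0483441 * 2.555 = 0.1235 m^3/s
Therefore the volumetric flow rate Q = 0.1235 m^3/s.


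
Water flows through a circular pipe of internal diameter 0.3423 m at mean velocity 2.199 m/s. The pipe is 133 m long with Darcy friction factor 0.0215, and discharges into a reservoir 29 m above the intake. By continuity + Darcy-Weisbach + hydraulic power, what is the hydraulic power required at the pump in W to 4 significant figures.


Approach: apply continuity + Darcy-Weisbach + hydraulic power, Q = A*v; hf = f*(L/D)*(v^2/(2g)); H = static + hf; P = rho*g*Q*H.
Step 1 — flow rate (continuity, Q = A*v):
  A = pi*(0.3423/2)^2 = 0.0920245 m^2
  Q = 0.0920245 * 2.199 = 0.202362 m^3/s
Step 2 — friction head loss (Darcy-Weisbach):
  hf = 0.0215 * (133/0.3423) * (2.199^2 / (2*9.81))
  hf = 2.05890 m
Step 3 — total head: H = 29 + 2.05890 = 31.0589 m
Step 4 — hydraulic power (P = rho*g*Q*H):
  P = 1000 * 9.81 * 0.202362 * 31.0589 = 61660 W
Therefore the hydraulic power required at the pump = 61660 W.


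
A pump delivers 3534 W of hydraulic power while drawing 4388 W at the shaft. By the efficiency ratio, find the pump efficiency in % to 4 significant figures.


Approach: apply the efficiency ratio, eta = (P_out/P_in)*100.
eta = (3534 / 4388) * 100 = 80.54 %
Therefore the pump efficiency = 80.54 %.


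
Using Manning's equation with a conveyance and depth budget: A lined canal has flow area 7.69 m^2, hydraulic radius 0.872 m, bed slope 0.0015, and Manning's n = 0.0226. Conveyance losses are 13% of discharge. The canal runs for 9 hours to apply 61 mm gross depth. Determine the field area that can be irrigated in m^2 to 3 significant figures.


Approach: apply Manning's equation with a conveyance and depth budget, Q = (1/n)*A*R^(2/3)*S^(1/2); Q_field = Q*(1-loss); Area = Q_field*t/(d/1000).
Step 1 — canal discharge (Manning's equation):
  Q = (1/0.0226) * 7.69 * 0.872^(2/3) * 0.0015^(1/2) = 12.028 m^3/s
Step 2 — delivered flow: Q_field = 12.028*(1 - 13/100) = 10.465 m^3/s
Step 3 — volume delivered: V = 10.465 * 9*3600 = 339060 m^3
Step 4 — area served: A = V / (depth/1000) = 339060 / 0.061 = 5560000 m^2
Therefore the field area that can be irrigated = 5560000 m^2.


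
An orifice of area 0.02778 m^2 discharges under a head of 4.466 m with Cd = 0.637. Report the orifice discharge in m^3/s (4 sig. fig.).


Approach: apply the orifice equation, Q = Cd*A*sqrt(2*g*h).
Q = 0.637 * 0.02778 * sqrt(2*9.81*4.466) = 0.1656 m^3/s
Therefore the orifice discharge = 0.1656 m^3/s.


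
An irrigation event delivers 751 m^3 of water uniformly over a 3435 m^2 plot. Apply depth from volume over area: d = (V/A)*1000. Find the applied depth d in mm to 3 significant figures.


d = (751 / 3435) * 1000 = 219 mm
Therefore the applied depth d = 219 mm.


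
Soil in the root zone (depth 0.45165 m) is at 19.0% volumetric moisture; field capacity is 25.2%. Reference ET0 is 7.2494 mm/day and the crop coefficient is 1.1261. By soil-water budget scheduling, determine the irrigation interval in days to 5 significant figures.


Approach: apply soil-water budget scheduling, SMD = (FC-theta)/100*depth*1000; ETc = ET0*Kc; interval = SMD/ETc.
Step 1 — soil moisture deficit:
  SMD = (25.2 - 19.0)/100 * 0.45165 * 1000 = 28.00230 mm
Step 2 — daily crop ET (ETc = ET0*Kc):
  ETc = 7.2494 * 1.1261 = 8.163549 mm/day
Step 3 — irrigation interval (SMD/ETc):
  interval = 28.00230 / 8.163549 = 3.4302 days
Therefore the irrigation interval = 3.4302 days.


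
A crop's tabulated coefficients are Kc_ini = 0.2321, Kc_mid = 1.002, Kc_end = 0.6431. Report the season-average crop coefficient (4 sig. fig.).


Approach: apply a simple seasonal average, Kc_avg = (Kc_ini + Kc_mid + Kc_end)/3.
Kc_avg = (0.2321 + 1.002 + 0.6431)/3 = 0.6257
Therefore the season-average crop coefficient = 0.6257.


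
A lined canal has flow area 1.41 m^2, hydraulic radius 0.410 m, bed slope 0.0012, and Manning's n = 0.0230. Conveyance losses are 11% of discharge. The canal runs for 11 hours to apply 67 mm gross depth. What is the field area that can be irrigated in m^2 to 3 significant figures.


Approach: apply Manning's equation with a conveyance and depth budget, Q = (1/n)*A*R^(2/3)*S^(1/2); Q_field = Q*(1-loss); Area = Q_field*t/(d/1000).
Step 1 — canal discharge (Manning's equation):
  Q = (1/0.0230) * 1.41 * 0.410^(2/3) * 0.0012^(1/2) = 1.1720 m^3/s
Step 2 — delivered flow: Q_field = 1.1720*(1 - 11/100) = 1.0431 m^3/s
Step 3 — volume delivered: V = 1.0431 * 11*3600 = 41307 m^3
Step 4 — area served: A = V / (depth/1000) = 41307 / 0.067 = 617000 m^2
Therefore the field area that can be irrigated = 617000 m^2.


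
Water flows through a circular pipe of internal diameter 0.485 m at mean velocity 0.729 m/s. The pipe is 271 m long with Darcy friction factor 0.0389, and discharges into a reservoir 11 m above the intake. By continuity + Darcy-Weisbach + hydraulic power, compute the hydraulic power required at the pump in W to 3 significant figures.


Approach: apply continuity + Darcy-Weisbach + hydraulic power, Q = A*v; hf = f*(L/D)*(v^2/(2g)); H = static + hf; P = rho*g*Q*H.
Step 1 — flow rate (continuity, Q = A*v):
  A = pi*(0.485/2)^2 = 0.18475 m^2
  Q = 0.18475 * 0.729 = 0.13468 m^3/s
Step 2 — friction head loss (Darcy-Weisbach):
  hf = 0.0389 * (271/0.485) * (0.729^2 / (2*9.81))
  hf = 0.58875 m
Step 3 — total head: H = 11 + 0.58875 = 11.589 m
Step 4 — hydraulic power (P = rho*g*Q*H):
  P = 1000 * 9.81 * 0.13468 * 11.589 = 15300 W
Therefore the hydraulic power required at the pump = 15300 W.


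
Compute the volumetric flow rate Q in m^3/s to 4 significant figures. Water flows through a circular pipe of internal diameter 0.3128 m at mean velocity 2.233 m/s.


Approach: apply the continuity equation for pipe flow, Q = A * v with A = pi*(D/2)^2.
A = pi*(0.3128/2)^2 = 0.0768464 m^2
Q = 0.0768464 * 2.233 = 0.1716 m^3/s
Therefore the volumetric flow rate Q = 0.1716 m^3/s.


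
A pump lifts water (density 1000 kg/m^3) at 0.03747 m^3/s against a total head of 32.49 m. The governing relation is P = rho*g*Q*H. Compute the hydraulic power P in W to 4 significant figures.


P = 1000 * 9.81 * 0.03747 * 32.49 = 11940 W
Therefore the hydraulic power P = 11940 W.


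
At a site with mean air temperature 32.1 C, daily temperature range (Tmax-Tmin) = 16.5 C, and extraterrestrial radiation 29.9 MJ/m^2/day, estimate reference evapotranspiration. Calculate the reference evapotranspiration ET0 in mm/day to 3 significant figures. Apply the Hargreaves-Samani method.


Approach: apply the Hargreaves-Samani method, ET0 = 0.0023*(Tmean+17.8)*sqrt(Tmax-Tmin)*0.408*Ra.
ET0 = 0.0023*(32.1+17.8)*sqrt(16.5)*0.408*29.9 = 5.69 mm/day
Therefore the reference evapotranspiration ET0 = 5.69 mm/day.


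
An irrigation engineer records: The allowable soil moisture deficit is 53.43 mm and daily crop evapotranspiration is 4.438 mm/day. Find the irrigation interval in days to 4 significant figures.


Approach: apply the irrigation interval relation, interval = SMD / ETc.
interval = 53.43 / 4.438 = 12.04 days
Therefore the irrigation interval = 12.04 days.


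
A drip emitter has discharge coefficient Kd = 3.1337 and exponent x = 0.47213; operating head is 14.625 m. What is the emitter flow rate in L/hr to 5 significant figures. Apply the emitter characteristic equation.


Approach: apply the emitter characteristic equation, q = Kd * h^x.
q = 3.1337 * 14.625^0.47213 = 11.121 L/hr
Therefore the emitter flow rate = 11.121 L/hr.


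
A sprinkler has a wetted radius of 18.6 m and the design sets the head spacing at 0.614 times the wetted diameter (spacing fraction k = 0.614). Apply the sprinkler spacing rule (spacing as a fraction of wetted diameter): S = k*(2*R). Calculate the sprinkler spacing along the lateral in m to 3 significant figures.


S = 0.614 * (2 * 18.6) = 22.8 m
Therefore the sprinkler spacing along the lateral = 22.8 m.


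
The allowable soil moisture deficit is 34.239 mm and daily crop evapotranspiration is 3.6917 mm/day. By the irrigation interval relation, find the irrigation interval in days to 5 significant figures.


Approach: apply the irrigation interval relation, interval = SMD / ETc.
interval = 34.239 / 3.6917 = 9.2746 days
Therefore the irrigation interval = 9.2746 days.


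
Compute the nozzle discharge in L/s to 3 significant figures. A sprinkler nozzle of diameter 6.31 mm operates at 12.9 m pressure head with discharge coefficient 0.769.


Approach: apply the orifice equation, Q = Cd*A*sqrt(2*g*h), A = pi*(d/2)^2.
A = pi*(6.31e-3/2)^2 = 3.1271e-05 m^2
Q = 0.769 * 3.1271e-05 * sqrt(2*9.81*12.9) * 1000 = 0.383 L/s
Therefore the nozzle discharge = 0.383 L/s.
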